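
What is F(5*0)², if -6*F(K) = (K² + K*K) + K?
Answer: 0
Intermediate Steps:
F(K) = -K²/3 - K/6 (F(K) = -((K² + K*K) + K)/6 = -((K² + K²) + K)/6 = -(2*K² + K)/6 = -(K + 2*K²)/6 = -K²/3 - K/6)
F(5*0)² = (-5*0*(1 + 2*(5*0))/6)² = (-⅙*0*(1 + 2*0))² = (-⅙*0*(1 + 0))² = (-⅙*0*1)² = 0² = 0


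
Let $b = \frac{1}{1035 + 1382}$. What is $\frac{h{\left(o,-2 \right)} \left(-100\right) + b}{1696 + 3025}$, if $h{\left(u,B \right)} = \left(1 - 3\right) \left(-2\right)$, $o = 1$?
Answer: $- \frac{966799}{11410657} \approx -0.084728$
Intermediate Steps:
$h{\left(u,B \right)} = 4$ ($h{\left(u,B \right)} = \left(-2\right) \left(-2\right) = 4$)
$b = \frac{1}{2417} \approx 0.00041374$
$\frac{h{\left(o,-2 \right)} \left(-100\right) + b}{1696 + 3025} = \frac{4 \left(-100\right) + \frac{1}{2417}}{1696 + 3025} = \frac{-400 + \frac{1}{2417}}{4721} = \left(- \frac{966799}{2417}\right) \frac{1}{4721} = - \frac{966799}{11410657}$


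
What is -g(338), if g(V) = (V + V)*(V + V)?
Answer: -456976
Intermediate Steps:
g(V) = 4*V² (g(V) = (2*V)*(2*V) = 4*V²)
-g(338) = -4*338² = -4*114244 = -1*456976 = -456976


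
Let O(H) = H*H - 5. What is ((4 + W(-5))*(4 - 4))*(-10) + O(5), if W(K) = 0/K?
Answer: 20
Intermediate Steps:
W(K) = 0
O(H) = -5 + H² (O(H) = H² - 5 = -5 + H²)
((4 + W(-5))*(4 - 4))*(-10) + O(5) = ((4 + 0)*(4 - 4))*(-10) + (-5 + 5²) = (4*0)*(-10) + (-5 + 25) = 0*(-10) + 20 = 0 + 20 = 20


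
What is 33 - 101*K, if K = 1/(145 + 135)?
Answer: 9139/280 ≈ 32.639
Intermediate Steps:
K = 1/280 ≈ 0.0035714
33 - 101*K = 33 - 101*1/280 = 33 - 101/280 = 9139/280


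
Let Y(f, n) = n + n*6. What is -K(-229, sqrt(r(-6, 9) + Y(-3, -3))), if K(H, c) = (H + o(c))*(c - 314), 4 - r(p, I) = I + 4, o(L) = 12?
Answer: -68138 + 217*I*sqrt(30) ≈ -68138.0 + 1188.6*I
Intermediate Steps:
Y(f, n) = 7*n (Y(f, n) = n + 6*n = 7*n)
r(p, I) = -I (r(p, I) = 4 - (I + 4) = 4 - (4 + I) = 4 + (-4 - I) = -I)
K(H, c) = (-314 + c)*(12 + H) (K(H, c) = (H + 12)*(c - 314) = (12 + H)*(-314 + c) = (-314 + c)*(12 + H))
-K(-229, sqrt(r(-6, 9) + Y(-3, -3))) = -(-3768 - 314*(-229) + 12*sqrt(-1*9 + 7*(-3)) - 229*sqrt(-1*9 + 7*(-3))) = -(-3768 + 71906 + 12*sqrt(-9 - 21) - 229*sqrt(-9 - 21)) = -(-3768 + 71906 + 12*sqrt(-30) - 229*I*sqrt(30)) = -(-3768 + 71906 + 12*(I*sqrt(30)) - 229*I*sqrt(30)) = -(-3768 + 71906 + 12*I*sqrt(30) - 229*I*sqrt(30)) = -(68138 - 217*I*sqrt(30)) = -68138 + 217*I*sqrt(30)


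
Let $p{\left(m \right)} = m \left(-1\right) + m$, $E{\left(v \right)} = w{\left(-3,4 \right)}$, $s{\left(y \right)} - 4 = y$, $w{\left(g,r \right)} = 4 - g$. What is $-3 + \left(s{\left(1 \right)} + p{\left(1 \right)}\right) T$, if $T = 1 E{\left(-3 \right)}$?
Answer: $32$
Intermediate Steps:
$s{\left(y \right)} = 4 + y$
$E{\left(v \right)} = 7$ ($E{\left(v \right)} = 4 - -3 = 4 + 3 = 7$)
$p{\left(m \right)} = 0$ ($p{\left(m \right)} = - m + m = 0$)
$T = 7$ ($T = 1 \cdot 7 = 7$)
$-3 + \left(s{\left(1 \right)} + p{\left(1 \right)}\right) T = -3 + \left(\left(4 + 1\right) + 0\right) 7 = -3 + \left(5 + 0\right) 7 = -3 + 5 \cdot 7 = -3 + 35 = 32$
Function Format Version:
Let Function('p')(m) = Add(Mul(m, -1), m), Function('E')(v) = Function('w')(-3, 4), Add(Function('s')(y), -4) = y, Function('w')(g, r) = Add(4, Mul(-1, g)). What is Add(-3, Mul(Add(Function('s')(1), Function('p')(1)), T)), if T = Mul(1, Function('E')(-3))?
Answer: 32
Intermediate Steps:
Function('s')(y) = Add(4, y)
Function('E')(v) = 7 (Function('E')(v) = Add(4, Mul(-1, -3)) = Add(4, 3) = 7)
Function('p')(m) = 0 (Function('p')(m) = Add(Mul(-1, m), m) = 0)
T = 7 (T = Mul(1, 7) = 7)
Add(-3, Mul(Add(Function('s')(1), Function('p')(1)), T)) = Add(-3, Mul(Add(Add(4, 1), 0), 7)) = Add(-3, Mul(Add(5, 0), 7)) = Add(-3, Mul(5, 7)) = Add(-3, 35) = 32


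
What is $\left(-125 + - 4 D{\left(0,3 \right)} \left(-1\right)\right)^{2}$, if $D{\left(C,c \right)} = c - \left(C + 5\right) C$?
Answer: $12769$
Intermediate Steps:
$D{\left(C,c \right)} = c - C \left(5 + C\right)$ ($D{\left(C,c \right)} = c - \left(5 + C\right) C = c - C \left(5 + C\right)$)
$\left(-125 + - 4 D{\left(0,3 \right)} \left(-1\right)\right)^{2} = \left(-125 + - 4 \left(3 - 0^{2} - 0\right) \left(-1\right)\right)^{2} = \left(-125 + - 4 \left(3 - 0 + 0\right) \left(-1\right)\right)^{2} = \left(-125 + - 4 \left(3 + 0 + 0\right) \left(-1\right)\right)^{2} = \left(-125 + \left(-4\right) 3 \left(-1\right)\right)^{2} = \left(-125 - -12\right)^{2} = \left(-125 + 12\right)^{2} = \left(-113\right)^{2} = 12769$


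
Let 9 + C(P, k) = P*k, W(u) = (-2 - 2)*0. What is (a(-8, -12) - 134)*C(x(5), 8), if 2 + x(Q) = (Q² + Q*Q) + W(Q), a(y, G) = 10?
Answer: -46500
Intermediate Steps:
W(u) = 0 (W(u) = -4*0 = 0)
x(Q) = -2 + 2*Q² (x(Q) = -2 + ((Q² + Q*Q) + 0) = -2 + ((Q² + Q²) + 0) = -2 + (2*Q² + 0) = -2 + 2*Q²)
C(P, k) = -9 + P*k
(a(-8, -12) - 134)*C(x(5), 8) = (10 - 134)*(-9 + (-2 + 2*5²)*8) = -124*(-9 + (-2 + 2*25)*8) = -124*(-9 + (-2 + 50)*8) = -124*(-9 + 48*8) = -124*(-9 + 384) = -124*375 = -46500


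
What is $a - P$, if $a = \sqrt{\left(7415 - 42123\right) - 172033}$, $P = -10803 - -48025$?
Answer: $-37222 + i \sqrt{206741} \approx -37222.0 + 454.69 i$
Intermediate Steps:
$P = 37222$ ($P = -10803 + 48025 = 37222$)
$a = i \sqrt{206741}$ ($a = \sqrt{\left(7415 - 42123\right) - 172033} = \sqrt{-34708 - 172033} = \sqrt{-206741} = i \sqrt{206741} \approx 454.69 i$)
$a - P = i \sqrt{206741} - 37222 = -37222 + i \sqrt{206741}$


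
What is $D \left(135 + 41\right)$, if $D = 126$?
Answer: $22176$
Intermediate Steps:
$D \left(135 + 41\right) = 126 \left(135 + 41\right) = 126 \cdot 176 = 22176$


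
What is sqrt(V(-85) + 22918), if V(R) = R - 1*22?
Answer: sqrt(22811) ≈ 151.03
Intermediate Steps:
V(R) = -22 + R (V(R) = R - 22 = -22 + R)
sqrt(V(-85) + 22918) = sqrt((-22 - 85) + 22918) = sqrt(-107 + 22918) = sqrt(22811)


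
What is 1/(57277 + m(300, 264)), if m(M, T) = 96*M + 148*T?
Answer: 1/125149 ≈ 7.9905e-6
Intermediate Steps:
1/(57277 + m(300, 264)) = 1/(57277 + (96*300 + 148*264)) = 1/(57277 + (28800 + 39072)) = 1/(57277 + 67872) = 1/125149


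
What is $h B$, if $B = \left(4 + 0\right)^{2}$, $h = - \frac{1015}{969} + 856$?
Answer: $\frac{13255184}{969} \approx 13679.0$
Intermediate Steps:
$h = \frac{828449}{969}$ ($h = \left(-1015\right) \frac{1}{969} + 856 = - \frac{1015}{969} + 856 = \frac{828449}{969} \approx 854.95$)
$B = 16$ ($B = 4^{2} = 16$)
$h B = \frac{828449}{969} \cdot 16 = \frac{13255184}{969}$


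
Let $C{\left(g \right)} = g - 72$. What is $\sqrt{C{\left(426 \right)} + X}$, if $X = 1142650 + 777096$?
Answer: $10 \sqrt{19201} \approx 1385.7$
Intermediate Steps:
$C{\left(g \right)} = -72 + g$
$X = 1919746$
$\sqrt{C{\left(426 \right)} + X} = \sqrt{\left(-72 + 426\right) + 1919746} = \sqrt{354 + 1919746} = \sqrt{1920100} = 10 \sqrt{19201}$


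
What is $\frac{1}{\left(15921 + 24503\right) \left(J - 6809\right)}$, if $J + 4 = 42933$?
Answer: $\frac{1}{1460114880} \approx 6.8488 \cdot 10^{-10}$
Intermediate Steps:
$J = 42929$ ($J = -4 + 42933 = 42929$)
$\frac{1}{\left(15921 + 24503\right) \left(J - 6809\right)} = \frac{1}{\left(15921 + 24503\right) \left(42929 - 6809\right)} = \frac{1}{40424 \cdot 36120} = \frac{1}{1460114880}$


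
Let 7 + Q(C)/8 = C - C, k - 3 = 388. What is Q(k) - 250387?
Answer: -250443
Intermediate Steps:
k = 391 (k = 3 + 388 = 391)
Q(C) = -56 (Q(C) = -56 + 8*(C - C) = -56 + 8*0 = -56 + 0 = -56)
Q(k) - 250387 = -56 - 250387 = -250443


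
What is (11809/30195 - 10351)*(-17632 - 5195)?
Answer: 2378091263324/10065 ≈ 2.3627e+8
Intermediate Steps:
(11809/30195 - 10351)*(-17632 - 5195) = (11809*(1/30195) - 10351)*(-22827) = (11809/30195 - 10351)*(-22827) = -312536636/30195*(-22827) = 2378091263324/10065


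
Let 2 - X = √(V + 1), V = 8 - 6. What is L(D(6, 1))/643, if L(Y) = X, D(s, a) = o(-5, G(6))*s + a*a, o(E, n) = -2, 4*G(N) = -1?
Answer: 2/643 - √3/643 ≈ 0.00041672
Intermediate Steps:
G(N) = -¼ (G(N) = (¼)*(-1) = -¼)
V = 2
X = 2 - √3 (X = 2 - √(2 + 1) = 2 - √3 ≈ 0.26795)
D(s, a) = a² - 2*s (D(s, a) = -2*s + a*a = -2*s + a² = a² - 2*s)
L(Y) = 2 - √3
L(D(6, 1))/643 = (2 - √3)/643 = (2 - √3)*(1/643) = 2/643 - √3/643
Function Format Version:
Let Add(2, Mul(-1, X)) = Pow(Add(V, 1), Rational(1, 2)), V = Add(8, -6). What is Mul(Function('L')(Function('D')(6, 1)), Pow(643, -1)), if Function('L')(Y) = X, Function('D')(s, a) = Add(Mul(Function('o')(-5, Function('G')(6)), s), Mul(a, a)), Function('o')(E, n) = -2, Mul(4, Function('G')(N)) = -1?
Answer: Add(Rational(2, 643), Mul(Rational(-1, 643), Pow(3, Rational(1, 2)))) ≈ 0.00041672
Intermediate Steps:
Function('G')(N) = Rational(-1, 4) (Function('G')(N) = Mul(Rational(1, 4), -1) = Rational(-1, 4))
V = 2
X = Add(2, Mul(-1, Pow(3, Rational(1, 2)))) (X = Add(2, Mul(-1, Pow(Add(2, 1), Rational(1, 2)))) = Add(2, Mul(-1, Pow(3, Rational(1, 2)))) ≈ 0.26795)
Function('D')(s, a) = Add(Pow(a, 2), Mul(-2, s)) (Function('D')(s, a) = Add(Mul(-2, s), Mul(a, a)) = Add(Mul(-2, s), Pow(a, 2)) = Add(Pow(a, 2), Mul(-2, s)))
Function('L')(Y) = Add(2, Mul(-1, Pow(3, Rational(1, 2))))
Mul(Function('L')(Function('D')(6, 1)), Pow(643, -1)) = Mul(Add(2, Mul(-1, Pow(3, Rational(1, 2)))), Pow(643, -1)) = Mul(Add(2, Mul(-1, Pow(3, Rational(1, 2)))), Rational(1, 643)) = Add(Rational(2, 643), Mul(Rational(-1, 643), Pow(3, Rational(1, 2))))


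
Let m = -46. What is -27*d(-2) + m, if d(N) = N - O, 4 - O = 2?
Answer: 62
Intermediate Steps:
O = 2 (O = 4 - 1*2 = 4 - 2 = 2)
d(N) = -2 + N (d(N) = N - 1*2 = N - 2 = -2 + N)
-27*d(-2) + m = -27*(-2 - 2) - 46 = -27*(-4) - 46 = 108 - 46 = 62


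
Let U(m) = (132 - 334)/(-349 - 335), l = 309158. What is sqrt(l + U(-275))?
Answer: sqrt(4017821206)/114 ≈ 556.02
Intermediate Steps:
U(m) = 101/342 (U(m) = -202/(-684) = -202*(-1/684) = 101/342)
sqrt(l + U(-275)) = sqrt(309158 + 101/342) = sqrt(105732137/342) = sqrt(4017821206)/114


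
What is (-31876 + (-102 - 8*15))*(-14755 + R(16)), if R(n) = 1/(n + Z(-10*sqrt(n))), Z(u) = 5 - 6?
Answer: 7104057752/15 ≈ 4.7360e+8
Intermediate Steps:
Z(u) = -1
R(n) = 1/(-1 + n) (R(n) = 1/(n - 1) = 1/(-1 + n))
(-31876 + (-102 - 8*15))*(-14755 + R(16)) = (-31876 + (-102 - 8*15))*(-14755 + 1/(-1 + 16)) = (-31876 + (-102 - 120))*(-14755 + 1/15) = (-31876 - 222)*(-14755 + 1/15) = -32098*(-221324/15) = 7104057752/15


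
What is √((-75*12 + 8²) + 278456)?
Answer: 2*√69405 ≈ 526.90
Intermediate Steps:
√((-75*12 + 8²) + 278456) = √((-900 + 64) + 278456) = √(-836 + 278456) = √277620 = 2*√69405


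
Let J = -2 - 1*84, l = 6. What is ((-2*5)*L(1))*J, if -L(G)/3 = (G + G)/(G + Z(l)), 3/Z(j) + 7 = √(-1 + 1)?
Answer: -9030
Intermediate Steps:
Z(j) = -3/7 (Z(j) = 3/(-7 + √(-1 + 1)) = 3/(-7 + √0) = 3/(-7 + 0) = 3/(-7) = 3*(-⅐) = -3/7)
L(G) = -6*G/(-3/7 + G) (L(G) = -3*(G + G)/(G - 3/7) = -3*2*G/(-3/7 + G) = -6*G/(-3/7 + G))
J = -86 (J = -2 - 84 = -86)
((-2*5)*L(1))*J = ((-2*5)*(-42*1/(-3 + 7*1)))*(-86) = -(-420)/(-3 + 7)*(-86) = -(-420)/4*(-86) = -10*(-21/2)*(-86) = 105*(-86) = -9030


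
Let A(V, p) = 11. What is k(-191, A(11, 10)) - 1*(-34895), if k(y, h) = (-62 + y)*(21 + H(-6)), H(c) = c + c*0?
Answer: 31100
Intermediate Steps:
H(c) = c (H(c) = c + 0 = c)
k(y, h) = -930 + 15*y (k(y, h) = (-62 + y)*(21 - 6) = (-62 + y)*15 = -930 + 15*y)
k(-191, A(11, 10)) - 1*(-34895) = (-930 + 15*(-191)) - 1*(-34895) = (-930 - 2865) + 34895 = -3795 + 34895 = 31100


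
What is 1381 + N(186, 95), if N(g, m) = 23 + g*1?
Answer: 1590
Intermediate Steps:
N(g, m) = 23 + g
1381 + N(186, 95) = 1381 + (23 + 186) = 1381 + 209 = 1590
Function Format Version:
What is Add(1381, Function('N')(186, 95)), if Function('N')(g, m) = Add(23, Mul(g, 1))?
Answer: 1590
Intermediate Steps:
Function('N')(g, m) = Add(23, g)
Add(1381, Function('N')(186, 95)) = Add(1381, Add(23, 186)) = Add(1381, 209) = 1590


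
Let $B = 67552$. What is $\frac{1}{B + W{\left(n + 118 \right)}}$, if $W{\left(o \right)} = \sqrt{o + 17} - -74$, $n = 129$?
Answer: $\frac{11271}{762212602} - \frac{\sqrt{66}}{2286637806} \approx 1.4784 \cdot 10^{-5}$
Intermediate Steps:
$W{\left(o \right)} = 74 + \sqrt{17 + o}$ ($W{\left(o \right)} = \sqrt{17 + o} + 74 = 74 + \sqrt{17 + o}$)
$\frac{1}{B + W{\left(n + 118 \right)}} = \frac{1}{67552 + \left(74 + \sqrt{17 + \left(129 + 118\right)}\right)} = \frac{1}{67552 + \left(74 + \sqrt{17 + 247}\right)} = \frac{1}{67552 + \left(74 + \sqrt{264}\right)} = \frac{1}{67552 + \left(74 + 2 \sqrt{66}\right)} = \frac{1}{67626 + 2 \sqrt{66}}$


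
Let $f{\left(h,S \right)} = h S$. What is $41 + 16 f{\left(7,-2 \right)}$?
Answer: $-183$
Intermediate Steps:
$f{\left(h,S \right)} = S h$
$41 + 16 f{\left(7,-2 \right)} = 41 + 16 \left(\left(-2\right) 7\right) = 41 + 16 \left(-14\right) = 41 - 224 = -183$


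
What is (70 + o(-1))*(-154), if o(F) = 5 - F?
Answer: -11704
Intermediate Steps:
(70 + o(-1))*(-154) = (70 + (5 - 1*(-1)))*(-154) = (70 + (5 + 1))*(-154) = (70 + 6)*(-154) = 76*(-154) = -11704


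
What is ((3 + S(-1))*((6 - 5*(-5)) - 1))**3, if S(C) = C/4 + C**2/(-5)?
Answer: 3581577/8 ≈ 4.4770e+5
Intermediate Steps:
S(C) = -C**2/5 + C/4 (S(C) = C*(1/4) + C**2*(-1/5) = C/4 - C**2/5 = -C**2/5 + C/4)
((3 + S(-1))*((6 - 5*(-5)) - 1))**3 = ((3 + (1/20)*(-1)*(5 - 4*(-1)))*((6 - 5*(-5)) - 1))**3 = ((3 + (1/20)*(-1)*(5 + 4))*((6 + 25) - 1))**3 = ((3 + (1/20)*(-1)*9)*(31 - 1))**3 = ((3 - 9/20)*30)**3 = ((51/20)*30)**3 = (153/2)**3 = 3581577/8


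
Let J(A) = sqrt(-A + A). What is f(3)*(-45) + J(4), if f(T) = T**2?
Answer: -405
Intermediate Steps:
J(A) = 0 (J(A) = sqrt(0) = 0)
f(3)*(-45) + J(4) = 3**2*(-45) + 0 = 9*(-45) + 0 = -405 + 0 = -405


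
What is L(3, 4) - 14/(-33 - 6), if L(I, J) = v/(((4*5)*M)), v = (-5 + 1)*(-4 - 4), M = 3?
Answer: 58/65 ≈ 0.89231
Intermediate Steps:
v = 32 (v = -4*(-8) = 32)
L(I, J) = 8/15 (L(I, J) = 32/(((4*5)*3)) = 32/((20*3)) = 32/60 = 32*(1/60) = 8/15)
L(3, 4) - 14/(-33 - 6) = 8/15 - 14/(-33 - 6) = 8/15 - 14/(-39) = 8/15 - 14*(-1/39) = 8/15 + 14/39 = 58/65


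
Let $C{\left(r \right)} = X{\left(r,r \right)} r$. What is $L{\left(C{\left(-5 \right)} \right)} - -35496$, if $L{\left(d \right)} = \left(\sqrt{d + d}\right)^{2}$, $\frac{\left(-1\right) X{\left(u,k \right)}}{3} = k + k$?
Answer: $35196$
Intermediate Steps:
$X{\left(u,k \right)} = - 6 k$ ($X{\left(u,k \right)} = - 3 \left(k + k\right) = - 3 \cdot 2 k = - 6 k$)
$C{\left(r \right)} = - 6 r^{2}$ ($C{\left(r \right)} = - 6 r r = - 6 r^{2}$)
$L{\left(d \right)} = 2 d$ ($L{\left(d \right)} = \left(\sqrt{2 d}\right)^{2} = \left(\sqrt{2} \sqrt{d}\right)^{2} = 2 d$)
$L{\left(C{\left(-5 \right)} \right)} - -35496 = 2 \left(- 6 \left(-5\right)^{2}\right) - -35496 = 2 \left(\left(-6\right) 25\right) + 35496 = 2 \left(-150\right) + 35496 = -300 + 35496 = 35196$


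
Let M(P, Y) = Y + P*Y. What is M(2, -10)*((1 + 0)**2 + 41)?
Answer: -1260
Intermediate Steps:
M(2, -10)*((1 + 0)**2 + 41) = (-10*(1 + 2))*((1 + 0)**2 + 41) = (-10*3)*(1**2 + 41) = -30*(1 + 41) = -30*42 = -1260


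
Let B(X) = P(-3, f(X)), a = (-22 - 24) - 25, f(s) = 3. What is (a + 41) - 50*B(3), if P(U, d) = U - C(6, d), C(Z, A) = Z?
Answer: 420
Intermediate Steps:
a = -71 (a = -46 - 25 = -71)
P(U, d) = -6 + U (P(U, d) = U - 1*6 = U - 6 = -6 + U)
B(X) = -9 (B(X) = -6 - 3 = -9)
(a + 41) - 50*B(3) = (-71 + 41) - 50*(-9) = -30 + 450 = 420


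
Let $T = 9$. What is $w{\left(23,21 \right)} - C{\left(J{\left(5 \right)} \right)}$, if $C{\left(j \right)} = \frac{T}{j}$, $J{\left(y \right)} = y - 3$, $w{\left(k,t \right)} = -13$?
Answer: $- \frac{35}{2} \approx -17.5$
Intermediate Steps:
$J{\left(y \right)} = -3 + y$
$C{\left(j \right)} = \frac{9}{j}$
$w{\left(23,21 \right)} - C{\left(J{\left(5 \right)} \right)} = -13 - \frac{9}{-3 + 5} = -13 - \frac{9}{2} = - \frac{35}{2}$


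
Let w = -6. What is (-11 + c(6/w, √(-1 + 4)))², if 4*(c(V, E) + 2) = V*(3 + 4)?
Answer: 3481/16 ≈ 217.56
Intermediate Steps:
c(V, E) = -2 + 7*V/4 (c(V, E) = -2 + (V*(3 + 4))/4 = -2 + (V*7)/4 = -2 + (7*V)/4 = -2 + 7*V/4)
(-11 + c(6/w, √(-1 + 4)))² = (-11 + (-2 + 7*(6/(-6))/4))² = (-11 + (-2 + 7*(6*(-⅙))/4))² = (-11 + (-2 + (7/4)*(-1)))² = (-11 + (-2 - 7/4))² = (-11 - 15/4)² = (-59/4)² = 3481/16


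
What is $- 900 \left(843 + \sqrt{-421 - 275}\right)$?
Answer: $-758700 - 1800 i \sqrt{174} \approx -7.587 \cdot 10^{5} - 23744.0 i$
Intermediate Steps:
$- 900 \left(843 + \sqrt{-421 - 275}\right) = - 900 \left(843 + \sqrt{-696}\right) = - 900 \left(843 + 2 i \sqrt{174}\right) = -758700 - 1800 i \sqrt{174}$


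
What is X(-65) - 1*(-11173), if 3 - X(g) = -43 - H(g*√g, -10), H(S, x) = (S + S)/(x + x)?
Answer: 11219 + 13*I*√65/2 ≈ 11219.0 + 52.405*I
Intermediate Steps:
H(S, x) = S/x (H(S, x) = (2*S)/((2*x)) = (2*S)*(1/(2*x)) = S/x)
X(g) = 46 - g^(3/2)/10 (X(g) = 3 - (-43 - g*√g/(-10)) = 3 - (-43 - g^(3/2)*(-1)/10) = 3 - (-43 - (-1)*g^(3/2)/10) = 3 - (-43 + g^(3/2)/10) = 3 + (43 - g^(3/2)/10) = 46 - g^(3/2)/10)
X(-65) - 1*(-11173) = (46 - (-13)*I*√65/2) - 1*(-11173) = (46 - (-13)*I*√65/2) + 11173 = (46 + 13*I*√65/2) + 11173 = 11219 + 13*I*√65/2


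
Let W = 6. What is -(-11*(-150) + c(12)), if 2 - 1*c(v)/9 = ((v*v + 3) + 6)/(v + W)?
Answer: -3183/2 ≈ -1591.5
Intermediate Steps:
c(v) = 18 - 9*(9 + v**2)/(6 + v) (c(v) = 18 - 9*((v*v + 3) + 6)/(v + 6) = 18 - 9*((v**2 + 3) + 6)/(6 + v) = 18 - 9*((3 + v**2) + 6)/(6 + v) = 18 - 9*(9 + v**2)/(6 + v))
-(-11*(-150) + c(12)) = -(-11*(-150) + 9*(3 - 1*12**2 + 2*12)/(6 + 12)) = -(1650 + 9*(3 - 1*144 + 24)/18) = -(1650 + 9*(1/18)*(3 - 144 + 24)) = -(1650 + 9*(1/18)*(-117)) = -(1650 - 117/2) = -1*3183/2 = -3183/2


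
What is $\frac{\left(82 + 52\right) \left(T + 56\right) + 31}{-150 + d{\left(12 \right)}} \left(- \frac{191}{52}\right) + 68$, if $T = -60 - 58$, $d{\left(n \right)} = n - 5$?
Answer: $- \frac{1075259}{7436} \approx -144.6$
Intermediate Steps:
$d{\left(n \right)} = -5 + n$
$T = -118$ ($T = -60 - 58 = -118$)
$\frac{\left(82 + 52\right) \left(T + 56\right) + 31}{-150 + d{\left(12 \right)}} \left(- \frac{191}{52}\right) + 68 = \frac{\left(82 + 52\right) \left(-118 + 56\right) + 31}{-150 + \left(-5 + 12\right)} \left(- \frac{191}{52}\right) + 68 = \frac{134 \left(-62\right) + 31}{-150 + 7} \left(\left(-191\right) \frac{1}{52}\right) + 68 = \frac{-8308 + 31}{-143} \left(- \frac{191}{52}\right) + 68 = \left(-8277\right) \left(- \frac{1}{143}\right) \left(- \frac{191}{52}\right) + 68 = \frac{8277}{143} \left(- \frac{191}{52}\right) + 68 = - \frac{1580907}{7436} + 68 = - \frac{1075259}{7436}$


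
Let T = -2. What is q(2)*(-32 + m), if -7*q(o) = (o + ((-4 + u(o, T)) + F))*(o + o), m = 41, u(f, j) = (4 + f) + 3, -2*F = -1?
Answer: -270/7 ≈ -38.571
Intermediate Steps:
F = ½ (F = -½*(-1) = ½ ≈ 0.50000)
u(f, j) = 7 + f
q(o) = -2*o*(7/2 + 2*o)/7 (q(o) = -(o + ((-4 + (7 + o)) + ½))*(o + o)/7 = -(o + ((3 + o) + ½))*2*o/7 = -(o + (7/2 + o))*2*o/7 = -(7/2 + 2*o)*2*o/7 = -2*o*(7/2 + 2*o)/7)
q(2)*(-32 + m) = (-⅐*2*(7 + 4*2))*(-32 + 41) = -⅐*2*(7 + 8)*9 = -⅐*2*15*9 = -30/7*9 = -270/7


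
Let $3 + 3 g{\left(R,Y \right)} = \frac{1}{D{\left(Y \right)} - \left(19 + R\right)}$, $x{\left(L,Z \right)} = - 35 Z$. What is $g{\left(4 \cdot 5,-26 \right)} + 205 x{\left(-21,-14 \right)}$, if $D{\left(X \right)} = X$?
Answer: $\frac{19587554}{195} \approx 1.0045 \cdot 10^{5}$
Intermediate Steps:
$g{\left(R,Y \right)} = -1 + \frac{1}{3 \left(-19 + Y - R\right)}$ ($g{\left(R,Y \right)} = -1 + \frac{1}{3 \left(Y - \left(19 + R\right)\right)} = -1 + \frac{1}{3 \left(-19 + Y - R\right)}$)
$g{\left(4 \cdot 5,-26 \right)} + 205 x{\left(-21,-14 \right)} = \frac{- \frac{58}{3} - 26 - 4 \cdot 5}{19 + 4 \cdot 5 - -26} + 205 \left(\left(-35\right) \left(-14\right)\right) = \frac{- \frac{58}{3} - 26 - 20}{19 + 20 + 26} + 205 \cdot 490 = \frac{- \frac{58}{3} - 26 - 20}{65} + 100450 = \frac{1}{65} \left(- \frac{196}{3}\right) + 100450 = - \frac{196}{195} + 100450 = \frac{19587554}{195}$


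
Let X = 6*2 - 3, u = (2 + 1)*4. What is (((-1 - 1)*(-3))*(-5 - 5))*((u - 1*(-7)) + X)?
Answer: -1680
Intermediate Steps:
u = 12 (u = 3*4 = 12)
X = 9 (X = 12 - 3 = 9)
(((-1 - 1)*(-3))*(-5 - 5))*((u - 1*(-7)) + X) = (((-1 - 1)*(-3))*(-5 - 5))*((12 - 1*(-7)) + 9) = (-2*(-3)*(-10))*((12 + 7) + 9) = (6*(-10))*(19 + 9) = -60*28 = -1680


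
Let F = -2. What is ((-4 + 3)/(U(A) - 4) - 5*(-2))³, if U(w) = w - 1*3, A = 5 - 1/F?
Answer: 32768/27 ≈ 1213.6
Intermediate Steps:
A = 11/2 (A = 5 - 1/(-2) = 5 - ½*(-1) = 5 + ½ = 11/2 ≈ 5.5000)
U(w) = -3 + w (U(w) = w - 3 = -3 + w)
((-4 + 3)/(U(A) - 4) - 5*(-2))³ = ((-4 + 3)/((-3 + 11/2) - 4) - 5*(-2))³ = (-1/(5/2 - 4) + 10)³ = (-1/(-3/2) + 10)³ = (-1*(-⅔) + 10)³ = (⅔ + 10)³ = (32/3)³ = 32768/27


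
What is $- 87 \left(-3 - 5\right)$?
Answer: $696$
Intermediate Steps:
$- 87 \left(-3 - 5\right) = \left(-87\right) \left(-8\right) = 696$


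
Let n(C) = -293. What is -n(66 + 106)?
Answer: 293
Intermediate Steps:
-n(66 + 106) = -1*(-293) = 293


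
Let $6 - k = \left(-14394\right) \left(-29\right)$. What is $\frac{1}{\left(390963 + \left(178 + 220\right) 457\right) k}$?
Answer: $- \frac{1}{239118629580} \approx -4.182 \cdot 10^{-12}$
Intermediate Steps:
$k = -417420$ ($k = 6 - \left(-14394\right) \left(-29\right) = 6 - 417426 = -417420$)
$\frac{1}{\left(390963 + \left(178 + 220\right) 457\right) k} = \frac{1}{\left(390963 + \left(178 + 220\right) 457\right) \left(-417420\right)} = \frac{1}{390963 + 398 \cdot 457} \left(- \frac{1}{417420}\right) = \frac{1}{390963 + 181886} \left(- \frac{1}{417420}\right) = \frac{1}{572849} \left(- \frac{1}{417420}\right) = - \frac{1}{239118629580}$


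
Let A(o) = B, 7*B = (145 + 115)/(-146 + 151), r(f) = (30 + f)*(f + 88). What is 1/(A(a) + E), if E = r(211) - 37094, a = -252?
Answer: 7/244807 ≈ 2.8594e-5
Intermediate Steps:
r(f) = (30 + f)*(88 + f)
B = 52/7 (B = ((145 + 115)/(-146 + 151))/7 = (260/5)/7 = (260*(⅕))/7 = (⅐)*52 = 52/7 ≈ 7.4286)
A(o) = 52/7
E = 34965 (E = (2640 + 211² + 118*211) - 37094 = (2640 + 44521 + 24898) - 37094 = 72059 - 37094 = 34965)
1/(A(a) + E) = 1/(52/7 + 34965) = 1/(244807/7) = 7/244807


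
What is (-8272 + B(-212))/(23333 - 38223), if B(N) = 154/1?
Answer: 4059/7445 ≈ 0.54520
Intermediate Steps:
B(N) = 154 (B(N) = 154*1 = 154)
(-8272 + B(-212))/(23333 - 38223) = (-8272 + 154)/(23333 - 38223) = -8118/(-14890) = -8118*(-1/14890) = 4059/7445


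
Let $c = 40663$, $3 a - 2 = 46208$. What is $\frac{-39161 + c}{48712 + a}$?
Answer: $\frac{2253}{96173} \approx 0.023427$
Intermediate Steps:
$a = \frac{46210}{3}$ ($a = \frac{2}{3} + \frac{1}{3} \cdot 46208 = \frac{2}{3} + \frac{46208}{3} = \frac{46210}{3} \approx 15403.0$)
$\frac{-39161 + c}{48712 + a} = \frac{-39161 + 40663}{48712 + \frac{46210}{3}} = \frac{1502}{\frac{192346}{3}} = 1502 \cdot \frac{3}{192346} = \frac{2253}{96173}$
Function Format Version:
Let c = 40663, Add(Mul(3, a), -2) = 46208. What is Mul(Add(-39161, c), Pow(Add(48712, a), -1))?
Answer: Rational(2253, 96173) ≈ 0.023427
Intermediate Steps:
a = Rational(46210, 3) (a = Add(Rational(2, 3), Mul(Rational(1, 3), 46208)) = Add(Rational(2, 3), Rational(46208, 3)) = Rational(46210, 3) ≈ 15403.)
Mul(Add(-39161, c), Pow(Add(48712, a), -1)) = Mul(Add(-39161, 40663), Pow(Add(48712, Rational(46210, 3)), -1)) = Mul(1502, Pow(Rational(192346, 3), -1)) = Mul(1502, Rational(3, 192346)) = Rational(2253, 96173)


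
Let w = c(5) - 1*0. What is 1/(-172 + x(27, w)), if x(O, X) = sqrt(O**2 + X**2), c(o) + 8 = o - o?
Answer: -172/28791 - sqrt(793)/28791 ≈ -0.0069522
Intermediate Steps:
c(o) = -8 (c(o) = -8 + (o - o) = -8 + 0 = -8)
w = -8 (w = -8 - 1*0 = -8 + 0 = -8)
1/(-172 + x(27, w)) = 1/(-172 + sqrt(27**2 + (-8)**2)) = 1/(-172 + sqrt(729 + 64)) = 1/(-172 + sqrt(793))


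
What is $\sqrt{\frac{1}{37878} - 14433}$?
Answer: $\frac{i \sqrt{20707644006894}}{37878} \approx 120.14 i$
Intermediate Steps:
$\sqrt{\frac{1}{37878} - 14433} = \sqrt{- \frac{546693173}{37878}} = \frac{i \sqrt{20707644006894}}{37878}$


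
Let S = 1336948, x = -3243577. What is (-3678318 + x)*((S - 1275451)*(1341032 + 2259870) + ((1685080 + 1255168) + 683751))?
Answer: -1532841841025245235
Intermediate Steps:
(-3678318 + x)*((S - 1275451)*(1341032 + 2259870) + ((1685080 + 1255168) + 683751)) = (-3678318 - 3243577)*((1336948 - 1275451)*(1341032 + 2259870) + ((1685080 + 1255168) + 683751)) = -6921895*(61497*3600902 + (2940248 + 683751)) = -6921895*(221444670294 + 3623999) = -6921895*221448294293 = -1532841841025245235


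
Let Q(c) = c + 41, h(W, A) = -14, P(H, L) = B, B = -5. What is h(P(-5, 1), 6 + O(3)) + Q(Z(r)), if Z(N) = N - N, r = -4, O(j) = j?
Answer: 27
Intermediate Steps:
P(H, L) = -5
Z(N) = 0
Q(c) = 41 + c
h(P(-5, 1), 6 + O(3)) + Q(Z(r)) = -14 + (41 + 0) = -14 + 41 = 27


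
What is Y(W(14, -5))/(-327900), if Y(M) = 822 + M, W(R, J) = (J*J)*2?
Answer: -218/81975 ≈ -0.0026593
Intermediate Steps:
W(R, J) = 2*J² (W(R, J) = J²*2 = 2*J²)
Y(W(14, -5))/(-327900) = (822 + 2*(-5)²)/(-327900) = (822 + 2*25)*(-1/327900) = (822 + 50)*(-1/327900) = 872*(-1/327900) = -218/81975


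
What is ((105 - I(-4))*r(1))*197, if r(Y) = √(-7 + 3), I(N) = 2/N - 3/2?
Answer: 42158*I ≈ 42158.0*I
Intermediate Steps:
I(N) = -3/2 + 2/N (I(N) = 2/N - 3*½ = 2/N - 3/2 = -3/2 + 2/N)
r(Y) = 2*I (r(Y) = √(-4) = 2*I)
((105 - I(-4))*r(1))*197 = ((105 - (-3/2 + 2/(-4)))*(2*I))*197 = ((105 - (-3/2 + 2*(-¼)))*(2*I))*197 = ((105 - (-3/2 - ½))*(2*I))*197 = ((105 - 1*(-2))*(2*I))*197 = ((105 + 2)*(2*I))*197 = (107*(2*I))*197 = (214*I)*197 = 42158*I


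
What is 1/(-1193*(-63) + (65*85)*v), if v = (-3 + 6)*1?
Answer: 1/91734 ≈ 1.0901e-5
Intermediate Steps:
v = 3 (v = 3*1 = 3)
1/(-1193*(-63) + (65*85)*v) = 1/(-1193*(-63) + (65*85)*3) = 1/(75159 + 5525*3) = 1/(75159 + 16575) = 1/91734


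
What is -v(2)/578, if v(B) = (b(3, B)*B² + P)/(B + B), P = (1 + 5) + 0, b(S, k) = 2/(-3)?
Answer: -5/3468 ≈ -0.0014418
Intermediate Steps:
b(S, k) = -⅔ (b(S, k) = 2*(-⅓) = -⅔)
P = 6 (P = 6 + 0 = 6)
v(B) = (6 - 2*B²/3)/(2*B) (v(B) = (-2*B²/3 + 6)/(B + B) = (6 - 2*B²/3)/((2*B)) = (6 - 2*B²/3)*(1/(2*B)) = (6 - 2*B²/3)/(2*B))
-v(2)/578 = -(3/2 - ⅓*2)/578 = -(3*(½) - ⅔)/578 = -(3/2 - ⅔)/578 = -5/(6*578) = -1*5/3468 = -5/3468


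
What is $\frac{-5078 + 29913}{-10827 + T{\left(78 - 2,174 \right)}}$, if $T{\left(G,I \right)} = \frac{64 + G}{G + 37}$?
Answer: $- \frac{2806355}{1223311} \approx -2.2941$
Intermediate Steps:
$T{\left(G,I \right)} = \frac{64 + G}{37 + G}$
$\frac{-5078 + 29913}{-10827 + T{\left(78 - 2,174 \right)}} = \frac{-5078 + 29913}{-10827 + \frac{64 + \left(78 - 2\right)}{37 + \left(78 - 2\right)}} = \frac{24835}{-10827 + \frac{64 + 76}{37 + 76}} = \frac{24835}{-10827 + \frac{1}{113} \cdot 140} = \frac{24835}{-10827 + \frac{140}{113}} = \frac{24835}{- \frac{1223311}{113}} = 24835 \left(- \frac{113}{1223311}\right) = - \frac{2806355}{1223311}$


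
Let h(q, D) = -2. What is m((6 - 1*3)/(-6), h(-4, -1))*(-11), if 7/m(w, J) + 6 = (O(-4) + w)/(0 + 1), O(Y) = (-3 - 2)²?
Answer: -154/37 ≈ -4.1622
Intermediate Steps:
O(Y) = 25 (O(Y) = (-5)² = 25)
m(w, J) = 7/(19 + w) (m(w, J) = 7/(-6 + (25 + w)/(0 + 1)) = 7/(-6 + (25 + w)/1) = 7/(-6 + (25 + w)*1) = 7/(-6 + (25 + w)) = 7/(19 + w))
m((6 - 1*3)/(-6), h(-4, -1))*(-11) = (7/(19 + (6 - 1*3)/(-6)))*(-11) = (7/(19 + (6 - 3)*(-⅙)))*(-11) = (7/(19 + 3*(-⅙)))*(-11) = (7/(19 - ½))*(-11) = (7/(37/2))*(-11) = (7*(2/37))*(-11) = (14/37)*(-11) = -154/37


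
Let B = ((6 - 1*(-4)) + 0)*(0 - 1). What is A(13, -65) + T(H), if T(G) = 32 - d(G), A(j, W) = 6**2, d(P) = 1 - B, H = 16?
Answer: 57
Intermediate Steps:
B = -10 (B = ((6 + 4) + 0)*(-1) = (10 + 0)*(-1) = 10*(-1) = -10)
d(P) = 11 (d(P) = 1 - 1*(-10) = 1 + 10 = 11)
A(j, W) = 36
T(G) = 21 (T(G) = 32 - 1*11 = 32 - 11 = 21)
A(13, -65) + T(H) = 36 + 21 = 57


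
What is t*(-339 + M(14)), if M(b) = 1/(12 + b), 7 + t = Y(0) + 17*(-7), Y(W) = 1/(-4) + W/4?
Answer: 4450565/104 ≈ 42794.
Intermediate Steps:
Y(W) = -¼ + W/4 (Y(W) = 1*(-¼) + W*(¼) = -¼ + W/4)
t = -505/4 (t = -7 + ((-¼ + (¼)*0) + 17*(-7)) = -7 + ((-¼ + 0) - 119) = -7 + (-¼ - 119) = -7 - 477/4 = -505/4 ≈ -126.25)
t*(-339 + M(14)) = -505*(-339 + 1/(12 + 14))/4 = -505*(-339 + 1/26)/4 = -505/4*(-8813/26) = 4450565/104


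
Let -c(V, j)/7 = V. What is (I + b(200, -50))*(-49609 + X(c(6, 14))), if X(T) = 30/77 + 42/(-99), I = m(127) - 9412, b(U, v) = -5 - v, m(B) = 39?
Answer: 9717814576/21 ≈ 4.6275e+8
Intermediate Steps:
c(V, j) = -7*V
I = -9373 (I = 39 - 9412 = -9373)
X(T) = -8/231 (X(T) = 30*(1/77) + 42*(-1/99) = 30/77 - 14/33 = -8/231)
(I + b(200, -50))*(-49609 + X(c(6, 14))) = (-9373 + (-5 - 1*(-50)))*(-49609 - 8/231) = (-9373 + (-5 + 50))*(-11459687/231) = (-9373 + 45)*(-11459687/231) = -9328*(-11459687/231) = 9717814576/21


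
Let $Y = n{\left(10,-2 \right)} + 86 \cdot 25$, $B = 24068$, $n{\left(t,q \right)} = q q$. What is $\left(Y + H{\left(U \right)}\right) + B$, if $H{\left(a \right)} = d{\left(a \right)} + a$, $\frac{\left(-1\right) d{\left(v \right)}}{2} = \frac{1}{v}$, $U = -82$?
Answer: $\frac{1071741}{41} \approx 26140.0$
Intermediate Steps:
$n{\left(t,q \right)} = q^{2}$
$d{\left(v \right)} = - \frac{2}{v}$
$H{\left(a \right)} = a - \frac{2}{a}$ ($H{\left(a \right)} = - \frac{2}{a} + a = a - \frac{2}{a}$)
$Y = 2154$ ($Y = \left(-2\right)^{2} + 86 \cdot 25 = 4 + 2150 = 2154$)
$\left(Y + H{\left(U \right)}\right) + B = \left(2154 - \left(82 + \frac{2}{-82}\right)\right) + 24068 = \left(2154 - \frac{3361}{41}\right) + 24068 = \frac{84953}{41} + 24068 = \frac{1071741}{41}$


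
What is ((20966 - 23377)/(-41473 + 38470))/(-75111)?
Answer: -2411/225558333 ≈ -1.0689e-5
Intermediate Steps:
((20966 - 23377)/(-41473 + 38470))/(-75111) = -2411/(-3003)*(-1/75111) = -2411*(-1/3003)*(-1/75111) = (2411/3003)*(-1/75111) = -2411/225558333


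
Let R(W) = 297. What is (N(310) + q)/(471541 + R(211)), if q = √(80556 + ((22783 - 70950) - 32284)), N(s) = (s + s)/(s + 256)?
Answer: 155/66765077 + √105/471838 ≈ 2.4039e-5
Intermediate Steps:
N(s) = 2*s/(256 + s) (N(s) = (2*s)/(256 + s) = 2*s/(256 + s))
q = √105 (q = √(80556 + (-48167 - 32284)) = √(80556 - 80451) = √105 ≈ 10.247)
(N(310) + q)/(471541 + R(211)) = (2*310/(256 + 310) + √105)/(471541 + 297) = (2*310/566 + √105)/471838 = (2*310*(1/566) + √105)*(1/471838) = (310/283 + √105)*(1/471838) = 155/66765077 + √105/471838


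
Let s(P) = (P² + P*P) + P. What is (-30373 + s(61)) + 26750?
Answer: 3880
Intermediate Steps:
s(P) = P + 2*P² (s(P) = (P² + P²) + P = 2*P² + P = P + 2*P²)
(-30373 + s(61)) + 26750 = (-30373 + 61*(1 + 2*61)) + 26750 = (-30373 + 61*(1 + 122)) + 26750 = (-30373 + 61*123) + 26750 = (-30373 + 7503) + 26750 = -22870 + 26750 = 3880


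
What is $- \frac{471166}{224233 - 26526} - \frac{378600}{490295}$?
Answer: $- \frac{61172440834}{19386950713} \approx -3.1553$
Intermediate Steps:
$- \frac{471166}{224233 - 26526} - \frac{378600}{490295} = - \frac{471166}{224233 - 26526} - \frac{75720}{98059} = - \frac{471166}{197707} - \frac{75720}{98059} = - \frac{61172440834}{19386950713}$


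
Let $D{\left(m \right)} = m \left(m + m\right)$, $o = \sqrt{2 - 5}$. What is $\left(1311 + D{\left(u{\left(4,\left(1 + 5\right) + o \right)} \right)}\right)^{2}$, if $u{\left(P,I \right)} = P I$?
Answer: $5160321 + 1817856 i \sqrt{3} \approx 5.1603 \cdot 10^{6} + 3.1486 \cdot 10^{6} i$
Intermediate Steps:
$o = i \sqrt{3}$ ($o = \sqrt{-3} = i \sqrt{3} \approx 1.732 i$)
$u{\left(P,I \right)} = I P$
$D{\left(m \right)} = 2 m^{2}$ ($D{\left(m \right)} = m 2 m = 2 m^{2}$)
$\left(1311 + D{\left(u{\left(4,\left(1 + 5\right) + o \right)} \right)}\right)^{2} = \left(1311 + 2 \left(\left(\left(1 + 5\right) + i \sqrt{3}\right) 4\right)^{2}\right)^{2} = \left(1311 + 2 \left(\left(6 + i \sqrt{3}\right) 4\right)^{2}\right)^{2} = \left(1311 + 2 \left(24 + 4 i \sqrt{3}\right)^{2}\right)^{2}$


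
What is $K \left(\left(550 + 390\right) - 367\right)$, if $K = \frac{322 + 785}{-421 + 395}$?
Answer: $- \frac{634311}{26} \approx -24397.0$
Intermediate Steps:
$K = - \frac{1107}{26}$ ($K = \frac{1107}{-26} = 1107 \left(- \frac{1}{26}\right) = - \frac{1107}{26} \approx -42.577$)
$K \left(\left(550 + 390\right) - 367\right) = - \frac{1107 \left(\left(550 + 390\right) - 367\right)}{26} = - \frac{1107 \left(940 - 367\right)}{26} = \left(- \frac{1107}{26}\right) 573 = - \frac{634311}{26}$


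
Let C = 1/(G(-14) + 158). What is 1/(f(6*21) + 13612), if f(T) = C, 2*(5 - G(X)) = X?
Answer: 170/2314041 ≈ 7.3465e-5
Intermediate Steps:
G(X) = 5 - X/2
C = 1/170 (C = 1/((5 - ½*(-14)) + 158) = 1/((5 + 7) + 158) = 1/(12 + 158) = 1/170 ≈ 0.0058824)
f(T) = 1/170
1/(f(6*21) + 13612) = 1/(1/170 + 13612) = 1/(2314041/170) = 170/2314041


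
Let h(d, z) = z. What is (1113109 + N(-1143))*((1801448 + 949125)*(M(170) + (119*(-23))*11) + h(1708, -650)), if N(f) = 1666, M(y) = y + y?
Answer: -91273660293108275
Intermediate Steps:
M(y) = 2*y
(1113109 + N(-1143))*((1801448 + 949125)*(M(170) + (119*(-23))*11) + h(1708, -650)) = (1113109 + 1666)*((1801448 + 949125)*(2*170 + (119*(-23))*11) - 650) = 1114775*(2750573*(340 - 2737*11) - 650) = 1114775*(2750573*(340 - 30107) - 650) = 1114775*(2750573*(-29767) - 650) = 1114775*(-81876306491 - 650) = 1114775*(-81876307141) = -91273660293108275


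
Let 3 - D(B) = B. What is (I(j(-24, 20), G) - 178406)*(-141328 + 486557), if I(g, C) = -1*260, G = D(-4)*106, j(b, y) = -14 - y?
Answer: -61680684514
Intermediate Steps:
D(B) = 3 - B
G = 742 (G = (3 - 1*(-4))*106 = (3 + 4)*106 = 7*106 = 742)
I(g, C) = -260
(I(j(-24, 20), G) - 178406)*(-141328 + 486557) = (-260 - 178406)*(-141328 + 486557) = -178666*345229 = -61680684514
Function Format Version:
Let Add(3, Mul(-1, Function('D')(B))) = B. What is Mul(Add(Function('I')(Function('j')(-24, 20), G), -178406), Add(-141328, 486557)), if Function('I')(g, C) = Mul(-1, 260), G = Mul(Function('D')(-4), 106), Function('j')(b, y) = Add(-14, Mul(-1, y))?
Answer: -61680684514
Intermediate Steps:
Function('D')(B) = Add(3, Mul(-1, B))
G = 742 (G = Mul(Add(3, Mul(-1, -4)), 106) = Mul(Add(3, 4), 106) = Mul(7, 106) = 742)
Function('I')(g, C) = -260
Mul(Add(Function('I')(Function('j')(-24, 20), G), -178406), Add(-141328, 486557)) = Mul(Add(-260, -178406), Add(-141328, 486557)) = Mul(-178666, 345229) = -61680684514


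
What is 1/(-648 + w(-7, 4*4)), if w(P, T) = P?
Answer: -1/655 ≈ -0.0015267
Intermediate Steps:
1/(-648 + w(-7, 4*4)) = 1/(-648 - 7) = 1/(-655) = -1/655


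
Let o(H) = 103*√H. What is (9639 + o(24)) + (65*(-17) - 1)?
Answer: 8533 + 206*√6 ≈ 9037.6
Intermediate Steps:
(9639 + o(24)) + (65*(-17) - 1) = (9639 + 103*√24) + (65*(-17) - 1) = (9639 + 103*(2*√6)) + (-1105 - 1) = (9639 + 206*√6) - 1106 = 8533 + 206*√6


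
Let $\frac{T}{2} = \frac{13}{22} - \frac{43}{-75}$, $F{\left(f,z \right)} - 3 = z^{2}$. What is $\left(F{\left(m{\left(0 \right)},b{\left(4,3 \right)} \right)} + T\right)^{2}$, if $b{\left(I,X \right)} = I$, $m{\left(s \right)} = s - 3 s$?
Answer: $\frac{309619216}{680625} \approx 454.9$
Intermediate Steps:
$m{\left(s \right)} = - 2 s$
$F{\left(f,z \right)} = 3 + z^{2}$
$T = \frac{1921}{825}$ ($T = 2 \left(\frac{13}{22} - \frac{43}{-75}\right) = 2 \left(13 \cdot \frac{1}{22} - - \frac{43}{75}\right) = 2 \left(\frac{13}{22} + \frac{43}{75}\right) = 2 \cdot \frac{1921}{1650} = \frac{1921}{825} \approx 2.3285$)
$\left(F{\left(m{\left(0 \right)},b{\left(4,3 \right)} \right)} + T\right)^{2} = \left(\left(3 + 4^{2}\right) + \frac{1921}{825}\right)^{2} = \left(\left(3 + 16\right) + \frac{1921}{825}\right)^{2} = \left(19 + \frac{1921}{825}\right)^{2} = \left(\frac{17596}{825}\right)^{2} = \frac{309619216}{680625}$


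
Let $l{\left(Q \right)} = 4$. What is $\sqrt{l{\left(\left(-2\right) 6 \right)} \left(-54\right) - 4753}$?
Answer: $i \sqrt{4969} \approx 70.491 i$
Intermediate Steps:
$\sqrt{l{\left(\left(-2\right) 6 \right)} \left(-54\right) - 4753} = \sqrt{4 \left(-54\right) - 4753} = \sqrt{-216 - 4753} = \sqrt{-4969} = i \sqrt{4969}$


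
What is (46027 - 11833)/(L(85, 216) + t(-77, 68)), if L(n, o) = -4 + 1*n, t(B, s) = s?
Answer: 34194/149 ≈ 229.49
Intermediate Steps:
L(n, o) = -4 + n
(46027 - 11833)/(L(85, 216) + t(-77, 68)) = (46027 - 11833)/((-4 + 85) + 68) = 34194/(81 + 68) = 34194/149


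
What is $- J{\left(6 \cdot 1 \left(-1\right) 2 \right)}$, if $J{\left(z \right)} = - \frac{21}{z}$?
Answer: $- \frac{7}{4} \approx -1.75$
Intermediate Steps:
$- J{\left(6 \cdot 1 \left(-1\right) 2 \right)} = - \frac{-21}{6 \cdot 1 \left(-1\right) 2} = - \frac{-21}{6 \left(-1\right) 2} = - \frac{-21}{\left(-6\right) 2} = - \frac{-21}{-12} = - \frac{\left(-21\right) \left(-1\right)}{12} = \left(-1\right) \frac{7}{4} = - \frac{7}{4}$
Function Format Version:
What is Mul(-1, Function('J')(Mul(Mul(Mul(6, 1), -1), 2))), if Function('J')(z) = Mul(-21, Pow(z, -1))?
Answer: Rational(-7, 4) ≈ -1.7500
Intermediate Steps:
Mul(-1, Function('J')(Mul(Mul(Mul(6, 1), -1), 2))) = Mul(-1, Mul(-21, Pow(Mul(Mul(Mul(6, 1), -1), 2), -1))) = Mul(-1, Mul(-21, Pow(Mul(Mul(6, -1), 2), -1))) = Mul(-1, Mul(-21, Pow(Mul(-6, 2), -1))) = Mul(-1, Mul(-21, Pow(-12, -1))) = Mul(-1, Mul(-21, Rational(-1, 12))) = Mul(-1, Rational(7, 4)) = Rational(-7, 4)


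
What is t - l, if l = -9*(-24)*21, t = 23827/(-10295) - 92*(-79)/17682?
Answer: -413031321397/91018095 ≈ -4537.9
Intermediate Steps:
t = -173242477/91018095 (t = 23827*(-1/10295) + 7268*(1/17682) = -23827/10295 + 3634/8841 = -173242477/91018095 ≈ -1.9034)
l = 4536 (l = 216*21 = 4536)
t - l = -173242477/91018095 - 1*4536 = -173242477/91018095 - 4536 = -413031321397/91018095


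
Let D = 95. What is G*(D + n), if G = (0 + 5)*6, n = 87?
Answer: 5460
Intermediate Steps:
G = 30 (G = 5*6 = 30)
G*(D + n) = 30*(95 + 87) = 30*182 = 5460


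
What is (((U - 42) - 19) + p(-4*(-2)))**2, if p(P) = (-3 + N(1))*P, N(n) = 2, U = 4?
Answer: 4225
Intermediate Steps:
p(P) = -P (p(P) = (-3 + 2)*P = -P)
(((U - 42) - 19) + p(-4*(-2)))**2 = (((4 - 42) - 19) - (-4)*(-2))**2 = ((-38 - 19) - 1*8)**2 = (-57 - 8)**2 = (-65)**2 = 4225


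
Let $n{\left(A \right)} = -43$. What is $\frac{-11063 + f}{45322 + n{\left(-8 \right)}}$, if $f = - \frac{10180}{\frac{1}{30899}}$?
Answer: $- \frac{314562883}{45279} \approx -6947.2$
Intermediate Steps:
$f = -314551820$ ($f = - 10180 \frac{1}{\frac{1}{30899}} = \left(-10180\right) 30899 = -314551820$)
$\frac{-11063 + f}{45322 + n{\left(-8 \right)}} = \frac{-11063 - 314551820}{45322 - 43} = - \frac{314562883}{45279}$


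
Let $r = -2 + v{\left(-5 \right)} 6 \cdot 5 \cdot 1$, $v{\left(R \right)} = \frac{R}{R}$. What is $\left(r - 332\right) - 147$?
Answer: $-451$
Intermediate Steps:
$v{\left(R \right)} = 1$
$r = 28$ ($r = -2 + 1 \cdot 6 \cdot 5 \cdot 1 = -2 + 1 \cdot 30 \cdot 1 = -2 + 1 \cdot 30 = -2 + 30 = 28$)
$\left(r - 332\right) - 147 = \left(28 - 332\right) - 147 = -304 - 147 = -451$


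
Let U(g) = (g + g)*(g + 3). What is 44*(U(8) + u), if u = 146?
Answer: 14168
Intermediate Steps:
U(g) = 2*g*(3 + g) (U(g) = (2*g)*(3 + g) = 2*g*(3 + g))
44*(U(8) + u) = 44*(2*8*(3 + 8) + 146) = 44*(2*8*11 + 146) = 44*(176 + 146) = 44*322 = 14168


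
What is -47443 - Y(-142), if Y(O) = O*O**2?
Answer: 2815845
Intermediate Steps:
Y(O) = O**3
-47443 - Y(-142) = -47443 - 1*(-142)**3 = -47443 - 1*(-2863288) = -47443 + 2863288 = 2815845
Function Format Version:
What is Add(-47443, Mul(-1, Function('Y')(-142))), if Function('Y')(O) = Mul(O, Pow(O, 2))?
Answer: 2815845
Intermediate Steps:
Function('Y')(O) = Pow(O, 3)
Add(-47443, Mul(-1, Function('Y')(-142))) = Add(-47443, Mul(-1, Pow(-142, 3))) = Add(-47443, Mul(-1, -2863288)) = Add(-47443, 2863288) = 2815845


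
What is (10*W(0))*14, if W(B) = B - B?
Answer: 0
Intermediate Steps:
W(B) = 0
(10*W(0))*14 = (10*0)*14 = 0*14 = 0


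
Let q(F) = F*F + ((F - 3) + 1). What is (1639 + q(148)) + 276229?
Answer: 299918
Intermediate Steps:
q(F) = -2 + F + F² (q(F) = F² + ((-3 + F) + 1) = F² + (-2 + F) = -2 + F + F²)
(1639 + q(148)) + 276229 = (1639 + (-2 + 148 + 148²)) + 276229 = (1639 + (-2 + 148 + 21904)) + 276229 = (1639 + 22050) + 276229 = 23689 + 276229 = 299918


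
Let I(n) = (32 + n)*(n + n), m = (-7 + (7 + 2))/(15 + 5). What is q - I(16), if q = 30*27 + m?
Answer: -7259/10 ≈ -725.90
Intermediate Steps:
m = ⅒ (m = (-7 + 9)/20 = 2*(1/20) = ⅒ ≈ 0.10000)
I(n) = 2*n*(32 + n) (I(n) = (32 + n)*(2*n) = 2*n*(32 + n))
q = 8101/10 (q = 30*27 + ⅒ = 810 + ⅒ = 8101/10 ≈ 810.10)
q - I(16) = 8101/10 - 2*16*(32 + 16) = 8101/10 - 2*16*48 = 8101/10 - 1*1536 = 8101/10 - 1536 = -7259/10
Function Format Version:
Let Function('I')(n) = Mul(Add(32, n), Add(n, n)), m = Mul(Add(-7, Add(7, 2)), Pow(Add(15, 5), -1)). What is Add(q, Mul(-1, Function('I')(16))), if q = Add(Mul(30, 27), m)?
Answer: Rational(-7259, 10) ≈ -725.90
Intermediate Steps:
m = Rational(1, 10) (m = Mul(Add(-7, 9), Pow(20, -1)) = Mul(2, Rational(1, 20)) = Rational(1, 10) ≈ 0.10000)
Function('I')(n) = Mul(2, n, Add(32, n)) (Function('I')(n) = Mul(Add(32, n), Mul(2, n)) = Mul(2, n, Add(32, n)))
q = Rational(8101, 10) (q = Add(Mul(30, 27), Rational(1, 10)) = Add(810, Rational(1, 10)) = Rational(8101, 10) ≈ 810.10)
Add(q, Mul(-1, Function('I')(16))) = Add(Rational(8101, 10), Mul(-1, Mul(2, 16, Add(32, 16)))) = Add(Rational(8101, 10), Mul(-1, Mul(2, 16, 48))) = Add(Rational(8101, 10), Mul(-1, 1536)) = Add(Rational(8101, 10), -1536) = Rational(-7259, 10)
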